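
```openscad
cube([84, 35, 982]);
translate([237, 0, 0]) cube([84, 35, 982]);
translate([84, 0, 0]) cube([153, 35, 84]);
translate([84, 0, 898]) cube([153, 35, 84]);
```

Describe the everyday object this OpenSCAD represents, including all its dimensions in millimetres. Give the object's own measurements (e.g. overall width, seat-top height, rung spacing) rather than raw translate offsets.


A rectangular picture frame lying in the x–z plane (depth along y). The opening is 153 mm wide (x) by 814 mm tall (z), surrounded by a border 84 mm wide on all four sides. The frame is 35 mm deep and is made of two full-height vertical stiles with two horizontal rails fitted between them.


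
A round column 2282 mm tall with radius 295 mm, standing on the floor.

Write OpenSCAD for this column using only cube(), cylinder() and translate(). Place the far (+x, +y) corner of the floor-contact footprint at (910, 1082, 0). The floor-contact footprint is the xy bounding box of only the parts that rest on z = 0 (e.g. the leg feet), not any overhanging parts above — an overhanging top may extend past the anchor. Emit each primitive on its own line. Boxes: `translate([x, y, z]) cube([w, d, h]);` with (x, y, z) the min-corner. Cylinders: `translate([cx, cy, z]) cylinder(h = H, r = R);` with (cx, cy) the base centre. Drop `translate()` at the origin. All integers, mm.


translate([615, 787, 0]) cylinder(h = 2282, r = 295);


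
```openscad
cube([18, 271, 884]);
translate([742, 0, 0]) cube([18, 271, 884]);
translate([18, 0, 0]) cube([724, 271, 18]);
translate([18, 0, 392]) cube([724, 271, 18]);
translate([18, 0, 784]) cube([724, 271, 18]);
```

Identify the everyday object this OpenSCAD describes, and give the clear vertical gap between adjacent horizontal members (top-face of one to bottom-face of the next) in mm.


A bookshelf. The clear shelf gap is 374 mm.

Two tall side panels with 3 horizontal boards between them — a bookshelf. The first two shelf undersides are at z = 0 and z = 392; with shelf thickness 18, the clear gap is 392 − 0 − 18 = 374 mm.


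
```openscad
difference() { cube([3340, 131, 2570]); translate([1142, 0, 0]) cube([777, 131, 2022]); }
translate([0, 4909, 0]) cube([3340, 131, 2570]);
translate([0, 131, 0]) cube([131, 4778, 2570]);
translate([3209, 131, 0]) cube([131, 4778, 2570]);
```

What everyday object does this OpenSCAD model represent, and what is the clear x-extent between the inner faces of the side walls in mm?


A single room. The interior width is 3078 mm.

Four walls enclosing a rectangle with a door in the front wall — a room. Outside width 3340 minus two 131 mm walls gives 3078 mm.


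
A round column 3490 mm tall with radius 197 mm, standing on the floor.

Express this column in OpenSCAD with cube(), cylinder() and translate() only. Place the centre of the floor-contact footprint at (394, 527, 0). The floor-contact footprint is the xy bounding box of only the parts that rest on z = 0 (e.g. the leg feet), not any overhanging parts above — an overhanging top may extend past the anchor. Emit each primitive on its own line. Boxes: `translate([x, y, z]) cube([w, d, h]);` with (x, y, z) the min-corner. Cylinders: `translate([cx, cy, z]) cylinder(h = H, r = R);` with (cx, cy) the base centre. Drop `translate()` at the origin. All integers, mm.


translate([394, 527, 0]) cylinder(h = 3490, r = 197);


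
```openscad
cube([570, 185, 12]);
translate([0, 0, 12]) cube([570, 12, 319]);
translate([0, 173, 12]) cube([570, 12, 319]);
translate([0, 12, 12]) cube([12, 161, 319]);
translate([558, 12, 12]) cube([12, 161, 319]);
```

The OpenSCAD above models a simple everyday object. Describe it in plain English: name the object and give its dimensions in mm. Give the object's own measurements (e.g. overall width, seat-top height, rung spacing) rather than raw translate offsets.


An open-topped rectangular box: outside dimensions 570×185×331 mm, with a uniform wall and base thickness of 12 mm. The base is a full 570×185 slab on the floor; four walls sit on top of the base. The front and back walls (the −y and +y sides) span the full width; the two side walls fit between them.


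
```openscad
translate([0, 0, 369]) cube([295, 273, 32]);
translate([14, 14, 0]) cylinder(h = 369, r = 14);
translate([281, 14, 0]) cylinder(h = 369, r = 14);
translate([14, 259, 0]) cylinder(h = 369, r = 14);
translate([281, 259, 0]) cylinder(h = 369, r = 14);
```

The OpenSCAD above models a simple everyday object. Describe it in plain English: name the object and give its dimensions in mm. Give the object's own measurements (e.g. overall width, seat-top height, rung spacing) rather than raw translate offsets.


A simple wooden stool: a rectangular seat 295 mm (x) by 273 mm (y), 32 mm thick, top face at z = 401 mm, on four round legs, each 28 mm in diameter. The legs rest on z = 0, each leg's axis is inset half a diameter from the nearest pair of seat edges (so the leg's bounding box is flush with the corner).


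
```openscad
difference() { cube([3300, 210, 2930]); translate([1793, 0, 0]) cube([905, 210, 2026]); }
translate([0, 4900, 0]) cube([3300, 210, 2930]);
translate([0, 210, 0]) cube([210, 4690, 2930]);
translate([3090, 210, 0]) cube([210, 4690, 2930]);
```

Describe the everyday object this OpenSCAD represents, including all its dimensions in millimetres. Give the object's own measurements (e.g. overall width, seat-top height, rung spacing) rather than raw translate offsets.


A single room: four walls, each 2930 mm tall and 210 mm thick, enclosing an outside footprint 3300×5110 mm (x × y), no floor or roof. The front and back walls (−y and +y sides) run the full x-width; the side walls fit between their inner faces. A door opening 905 mm wide and 2026 mm tall is cut through the front wall from the floor up, its −x edge 1793 mm from the wall's −x end.


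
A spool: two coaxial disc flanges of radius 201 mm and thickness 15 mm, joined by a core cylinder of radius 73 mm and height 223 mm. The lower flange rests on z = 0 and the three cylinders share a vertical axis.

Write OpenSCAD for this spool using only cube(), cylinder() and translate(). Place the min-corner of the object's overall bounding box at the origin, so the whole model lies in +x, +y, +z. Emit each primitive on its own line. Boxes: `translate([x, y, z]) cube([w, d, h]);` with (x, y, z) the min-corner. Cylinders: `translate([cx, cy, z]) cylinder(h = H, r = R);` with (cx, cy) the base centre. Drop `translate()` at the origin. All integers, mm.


translate([201, 201, 0]) cylinder(h = 15, r = 201);
translate([201, 201, 15]) cylinder(h = 223, r = 73);
translate([201, 201, 238]) cylinder(h = 15, r = 201);


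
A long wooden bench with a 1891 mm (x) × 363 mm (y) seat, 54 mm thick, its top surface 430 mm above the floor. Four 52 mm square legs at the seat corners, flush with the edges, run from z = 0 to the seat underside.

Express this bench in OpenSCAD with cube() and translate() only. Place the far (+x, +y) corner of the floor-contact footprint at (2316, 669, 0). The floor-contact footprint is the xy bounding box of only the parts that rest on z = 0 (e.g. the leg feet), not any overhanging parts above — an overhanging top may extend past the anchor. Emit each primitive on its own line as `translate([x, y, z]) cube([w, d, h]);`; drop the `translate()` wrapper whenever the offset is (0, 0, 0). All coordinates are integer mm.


translate([425, 306, 376]) cube([1891, 363, 54]);
translate([425, 306, 0]) cube([52, 52, 376]);
translate([425, 617, 0]) cube([52, 52, 376]);
translate([2264, 306, 0]) cube([52, 52, 376]);
translate([2264, 617, 0]) cube([52, 52, 376]);


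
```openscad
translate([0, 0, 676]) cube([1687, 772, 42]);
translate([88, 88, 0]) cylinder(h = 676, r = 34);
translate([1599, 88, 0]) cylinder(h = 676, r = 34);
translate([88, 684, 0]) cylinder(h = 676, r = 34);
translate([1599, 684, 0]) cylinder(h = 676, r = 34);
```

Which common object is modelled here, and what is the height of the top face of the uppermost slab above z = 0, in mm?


A table. The table height is 718 mm.

A 1687×772×42 slab sits at z = 676 on four Ø68 mm round legs — a table. The top surface is at 676 + 42 = 718 mm.


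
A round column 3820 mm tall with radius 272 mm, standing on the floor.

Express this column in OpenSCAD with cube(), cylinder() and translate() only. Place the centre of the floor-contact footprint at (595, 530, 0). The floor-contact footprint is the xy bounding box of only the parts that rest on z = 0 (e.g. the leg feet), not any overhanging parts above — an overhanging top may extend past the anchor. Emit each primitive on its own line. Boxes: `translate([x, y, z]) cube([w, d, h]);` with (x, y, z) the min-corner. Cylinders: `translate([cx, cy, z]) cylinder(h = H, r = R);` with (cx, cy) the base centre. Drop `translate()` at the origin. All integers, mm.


translate([595, 530, 0]) cylinder(h = 3820, r = 272);


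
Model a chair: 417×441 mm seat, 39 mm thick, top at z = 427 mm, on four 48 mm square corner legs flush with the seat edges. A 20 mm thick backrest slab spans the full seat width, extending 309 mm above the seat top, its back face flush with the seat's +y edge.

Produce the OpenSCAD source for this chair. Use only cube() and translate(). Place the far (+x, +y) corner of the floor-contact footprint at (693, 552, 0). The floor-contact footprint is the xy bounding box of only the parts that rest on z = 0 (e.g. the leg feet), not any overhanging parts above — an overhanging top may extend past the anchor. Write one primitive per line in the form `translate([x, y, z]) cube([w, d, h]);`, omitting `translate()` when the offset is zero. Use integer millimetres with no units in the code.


translate([276, 111, 388]) cube([417, 441, 39]);
translate([276, 111, 0]) cube([48, 48, 388]);
translate([645, 111, 0]) cube([48, 48, 388]);
translate([276, 504, 0]) cube([48, 48, 388]);
translate([645, 504, 0]) cube([48, 48, 388]);
translate([276, 532, 427]) cube([417, 20, 309]);


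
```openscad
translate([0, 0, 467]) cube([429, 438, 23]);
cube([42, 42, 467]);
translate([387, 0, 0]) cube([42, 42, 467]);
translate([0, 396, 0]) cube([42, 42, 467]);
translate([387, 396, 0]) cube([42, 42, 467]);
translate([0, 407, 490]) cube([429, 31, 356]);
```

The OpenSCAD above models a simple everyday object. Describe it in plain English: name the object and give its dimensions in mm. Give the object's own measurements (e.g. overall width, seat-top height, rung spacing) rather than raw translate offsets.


A chair. The seat is a 429×438×23 mm slab with its top at z = 490 mm, on four 42×42 mm corner legs (flush with the seat edges, standing on z = 0). A flat backrest 31 mm thick, 356 mm tall, spans the full seat width and rises from the seat top along its +y edge, rear face flush with the rear of the seat.


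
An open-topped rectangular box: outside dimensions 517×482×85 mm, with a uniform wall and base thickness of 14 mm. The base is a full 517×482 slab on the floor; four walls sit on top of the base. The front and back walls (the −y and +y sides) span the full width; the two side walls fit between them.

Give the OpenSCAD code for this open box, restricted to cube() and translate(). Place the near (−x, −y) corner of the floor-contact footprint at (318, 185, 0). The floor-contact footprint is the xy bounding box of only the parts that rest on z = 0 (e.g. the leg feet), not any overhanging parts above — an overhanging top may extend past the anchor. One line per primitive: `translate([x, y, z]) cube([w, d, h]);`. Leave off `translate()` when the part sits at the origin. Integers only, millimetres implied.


translate([318, 185, 0]) cube([517, 482, 14]);
translate([318, 185, 14]) cube([517, 14, 71]);
translate([318, 653, 14]) cube([517, 14, 71]);
translate([318, 199, 14]) cube([14, 454, 71]);
translate([821, 199, 14]) cube([14, 454, 71]);


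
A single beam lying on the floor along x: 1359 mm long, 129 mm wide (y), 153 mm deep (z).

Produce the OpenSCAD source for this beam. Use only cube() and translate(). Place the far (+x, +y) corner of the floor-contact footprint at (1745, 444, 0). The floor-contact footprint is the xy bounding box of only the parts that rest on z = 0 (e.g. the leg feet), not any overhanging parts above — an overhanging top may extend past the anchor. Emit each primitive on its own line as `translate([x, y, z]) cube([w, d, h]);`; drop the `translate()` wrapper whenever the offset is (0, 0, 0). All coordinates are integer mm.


translate([386, 315, 0]) cube([1359, 129, 153]);


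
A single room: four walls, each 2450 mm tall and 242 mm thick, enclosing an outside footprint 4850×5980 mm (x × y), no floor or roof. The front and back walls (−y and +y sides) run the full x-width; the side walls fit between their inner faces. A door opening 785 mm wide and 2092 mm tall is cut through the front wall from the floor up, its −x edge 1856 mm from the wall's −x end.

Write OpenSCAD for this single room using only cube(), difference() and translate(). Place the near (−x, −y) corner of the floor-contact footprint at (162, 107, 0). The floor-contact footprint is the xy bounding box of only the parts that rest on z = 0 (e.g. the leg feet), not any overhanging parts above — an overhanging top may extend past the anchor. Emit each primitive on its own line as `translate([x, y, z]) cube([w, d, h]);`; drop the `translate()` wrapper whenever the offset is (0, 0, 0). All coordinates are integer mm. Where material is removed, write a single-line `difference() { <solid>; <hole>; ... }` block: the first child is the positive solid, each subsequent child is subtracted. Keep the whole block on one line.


difference() { translate([162, 107, 0]) cube([4850, 242, 2450]); translate([2018, 107, 0]) cube([785, 242, 2092]); }
translate([162, 5845, 0]) cube([4850, 242, 2450]);
translate([162, 349, 0]) cube([242, 5496, 2450]);
translate([4770, 349, 0]) cube([242, 5496, 2450]);


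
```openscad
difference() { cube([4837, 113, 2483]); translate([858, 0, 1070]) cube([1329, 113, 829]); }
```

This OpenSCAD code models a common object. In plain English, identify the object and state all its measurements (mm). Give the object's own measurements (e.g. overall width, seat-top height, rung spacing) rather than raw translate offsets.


A wall 4837 mm long (x), 113 mm thick (y), 2483 mm tall, with a rectangular window opening cut through it. The opening is 1329 mm wide and 829 mm tall; its sill is at z = 1070 mm and its near (−x) edge is 858 mm from the wall's −x end. The opening passes through the full wall thickness.


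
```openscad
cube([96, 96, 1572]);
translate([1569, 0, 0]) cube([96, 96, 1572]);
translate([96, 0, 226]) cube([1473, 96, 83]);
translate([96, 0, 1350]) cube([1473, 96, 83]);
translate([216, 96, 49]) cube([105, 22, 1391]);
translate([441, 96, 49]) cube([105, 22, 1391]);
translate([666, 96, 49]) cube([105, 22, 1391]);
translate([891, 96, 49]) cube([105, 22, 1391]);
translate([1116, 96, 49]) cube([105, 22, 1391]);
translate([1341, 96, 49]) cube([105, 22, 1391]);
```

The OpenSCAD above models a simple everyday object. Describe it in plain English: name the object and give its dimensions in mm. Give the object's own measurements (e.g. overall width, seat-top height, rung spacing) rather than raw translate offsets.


A fence section. Two 96×96 mm posts, 1572 mm tall, stand on the floor with a clear span of 1473 mm between their inner faces. Two horizontal rails of 96×83 mm section span the gap between the posts with their undersides at z = 226 mm and z = 1350 mm, flush with the posts' −y face. 6 pickets, each 105 mm wide, 22 mm thick and 1391 mm tall, are fixed to the +y face of the rails with their bottoms at z = 49 mm, spaced across the span with a 120 mm gap after the −x post and between neighbouring pickets, with 123 mm left before the +x post.


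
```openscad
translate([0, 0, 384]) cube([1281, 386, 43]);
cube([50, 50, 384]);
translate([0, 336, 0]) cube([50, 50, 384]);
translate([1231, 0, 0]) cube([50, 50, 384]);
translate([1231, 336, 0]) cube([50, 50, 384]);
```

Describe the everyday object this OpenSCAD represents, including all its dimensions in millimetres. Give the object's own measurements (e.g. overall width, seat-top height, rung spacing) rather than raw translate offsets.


A long wooden bench with a 1281 mm (x) × 386 mm (y) seat, 43 mm thick, its top surface 427 mm above the floor. Four 50 mm square legs at the seat corners, flush with the edges, run from z = 0 to the seat underside.


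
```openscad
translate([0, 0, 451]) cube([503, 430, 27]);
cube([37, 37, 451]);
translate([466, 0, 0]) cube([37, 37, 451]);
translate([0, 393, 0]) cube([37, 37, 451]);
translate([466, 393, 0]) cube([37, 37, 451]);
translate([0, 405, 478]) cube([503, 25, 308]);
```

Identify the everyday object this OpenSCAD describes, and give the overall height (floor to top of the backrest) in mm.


A chair. The overall height is 786 mm.

A slab on four corner posts with a tall panel at the back — a chair. The seat slab sits at z = 451 with thickness 27, and the 308 mm backrest starts at the seat top, so the overall height is 451 + 27 + 308 = 786 mm.


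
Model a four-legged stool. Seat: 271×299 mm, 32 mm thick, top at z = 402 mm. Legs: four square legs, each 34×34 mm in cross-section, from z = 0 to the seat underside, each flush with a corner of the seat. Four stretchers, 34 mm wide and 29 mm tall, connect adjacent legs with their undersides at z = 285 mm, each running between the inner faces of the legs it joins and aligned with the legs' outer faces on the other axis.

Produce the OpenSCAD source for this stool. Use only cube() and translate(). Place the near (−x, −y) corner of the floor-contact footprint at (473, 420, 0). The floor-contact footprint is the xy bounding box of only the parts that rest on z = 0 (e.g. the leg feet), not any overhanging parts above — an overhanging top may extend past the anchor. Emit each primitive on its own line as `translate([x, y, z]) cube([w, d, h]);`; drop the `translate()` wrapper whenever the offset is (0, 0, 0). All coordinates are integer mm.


translate([473, 420, 370]) cube([271, 299, 32]);
translate([473, 420, 0]) cube([34, 34, 370]);
translate([710, 420, 0]) cube([34, 34, 370]);
translate([473, 685, 0]) cube([34, 34, 370]);
translate([710, 685, 0]) cube([34, 34, 370]);
translate([507, 420, 285]) cube([203, 34, 29]);
translate([507, 685, 285]) cube([203, 34, 29]);
translate([473, 454, 285]) cube([34, 231, 29]);
translate([710, 454, 285]) cube([34, 231, 29]);


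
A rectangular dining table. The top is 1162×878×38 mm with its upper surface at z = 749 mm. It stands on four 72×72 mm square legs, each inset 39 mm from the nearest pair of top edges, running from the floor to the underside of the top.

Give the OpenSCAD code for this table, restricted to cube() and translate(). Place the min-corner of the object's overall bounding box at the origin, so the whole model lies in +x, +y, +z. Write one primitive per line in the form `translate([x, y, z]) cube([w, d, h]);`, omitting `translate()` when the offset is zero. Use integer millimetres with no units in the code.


translate([0, 0, 711]) cube([1162, 878, 38]);
translate([39, 39, 0]) cube([72, 72, 711]);
translate([1051, 39, 0]) cube([72, 72, 711]);
translate([39, 767, 0]) cube([72, 72, 711]);
translate([1051, 767, 0]) cube([72, 72, 711]);


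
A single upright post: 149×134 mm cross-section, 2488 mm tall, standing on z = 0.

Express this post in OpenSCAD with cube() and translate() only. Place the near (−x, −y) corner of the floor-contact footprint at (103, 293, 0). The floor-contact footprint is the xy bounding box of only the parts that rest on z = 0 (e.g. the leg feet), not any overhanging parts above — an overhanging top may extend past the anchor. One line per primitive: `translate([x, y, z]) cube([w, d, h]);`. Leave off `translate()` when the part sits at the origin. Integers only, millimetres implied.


translate([103, 293, 0]) cube([149, 134, 2488]);


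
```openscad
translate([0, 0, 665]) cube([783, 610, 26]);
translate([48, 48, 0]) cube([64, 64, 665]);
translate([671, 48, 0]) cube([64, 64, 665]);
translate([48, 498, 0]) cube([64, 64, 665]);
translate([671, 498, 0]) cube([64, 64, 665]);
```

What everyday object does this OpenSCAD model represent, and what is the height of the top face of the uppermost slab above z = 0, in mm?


A table. The table height is 691 mm.

A 783×610×26 slab sits at z = 665 on four 64 mm square posts — a table. The top surface is at 665 + 26 = 691 mm.


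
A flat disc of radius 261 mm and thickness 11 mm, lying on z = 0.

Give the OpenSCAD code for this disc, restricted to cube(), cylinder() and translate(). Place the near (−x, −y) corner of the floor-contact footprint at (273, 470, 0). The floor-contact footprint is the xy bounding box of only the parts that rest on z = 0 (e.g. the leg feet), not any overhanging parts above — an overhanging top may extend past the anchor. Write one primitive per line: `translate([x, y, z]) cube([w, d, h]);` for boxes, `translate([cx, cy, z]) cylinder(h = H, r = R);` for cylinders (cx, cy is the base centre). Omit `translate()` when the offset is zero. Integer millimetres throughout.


translate([534, 731, 0]) cylinder(h = 11, r = 261);


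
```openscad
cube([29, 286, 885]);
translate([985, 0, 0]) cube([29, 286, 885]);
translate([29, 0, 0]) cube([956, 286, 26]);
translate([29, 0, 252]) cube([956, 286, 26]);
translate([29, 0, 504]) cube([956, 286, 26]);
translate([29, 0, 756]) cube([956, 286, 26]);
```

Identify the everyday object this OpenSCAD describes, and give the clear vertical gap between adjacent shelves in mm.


A bookshelf. The clear shelf gap is 226 mm.

Two tall side panels with 4 horizontal boards between them — a bookshelf. The first two shelf undersides are at z = 0 and z = 252; with shelf thickness 26, the clear gap is 252 − 0 − 26 = 226 mm.


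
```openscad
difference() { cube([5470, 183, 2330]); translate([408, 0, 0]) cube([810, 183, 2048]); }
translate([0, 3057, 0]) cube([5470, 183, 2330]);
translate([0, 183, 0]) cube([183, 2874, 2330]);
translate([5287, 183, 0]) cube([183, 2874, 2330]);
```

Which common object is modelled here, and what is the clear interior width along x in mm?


A single room. The interior width is 5104 mm.

Four walls enclosing a rectangle with a door in the front wall — a room. Outside width 5470 minus two 183 mm walls gives 5104 mm.


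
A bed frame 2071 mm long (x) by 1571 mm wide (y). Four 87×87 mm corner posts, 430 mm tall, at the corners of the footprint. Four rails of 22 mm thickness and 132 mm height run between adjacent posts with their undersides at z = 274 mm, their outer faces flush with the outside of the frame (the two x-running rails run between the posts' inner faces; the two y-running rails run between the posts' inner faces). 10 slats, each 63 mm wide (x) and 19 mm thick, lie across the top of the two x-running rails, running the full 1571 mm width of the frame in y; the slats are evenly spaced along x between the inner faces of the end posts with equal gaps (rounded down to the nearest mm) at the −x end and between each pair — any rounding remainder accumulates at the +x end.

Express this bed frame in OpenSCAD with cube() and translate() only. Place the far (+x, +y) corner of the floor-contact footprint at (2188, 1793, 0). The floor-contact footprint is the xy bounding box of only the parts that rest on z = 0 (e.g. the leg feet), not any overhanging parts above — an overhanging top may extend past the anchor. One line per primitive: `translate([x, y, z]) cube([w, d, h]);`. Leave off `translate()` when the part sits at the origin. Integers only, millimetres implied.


translate([117, 222, 0]) cube([87, 87, 430]);
translate([117, 1706, 0]) cube([87, 87, 430]);
translate([2101, 222, 0]) cube([87, 87, 430]);
translate([2101, 1706, 0]) cube([87, 87, 430]);
translate([204, 222, 274]) cube([1897, 22, 132]);
translate([204, 1771, 274]) cube([1897, 22, 132]);
translate([117, 309, 274]) cube([22, 1397, 132]);
translate([2166, 309, 274]) cube([22, 1397, 132]);
translate([319, 222, 406]) cube([63, 1571, 19]);
translate([497, 222, 406]) cube([63, 1571, 19]);
translate([675, 222, 406]) cube([63, 1571, 19]);
translate([853, 222, 406]) cube([63, 1571, 19]);
translate([1031, 222, 406]) cube([63, 1571, 19]);
translate([1209, 222, 406]) cube([63, 1571, 19]);
translate([1387, 222, 406]) cube([63, 1571, 19]);
translate([1565, 222, 406]) cube([63, 1571, 19]);
translate([1743, 222, 406]) cube([63, 1571, 19]);
translate([1921, 222, 406]) cube([63, 1571, 19]);


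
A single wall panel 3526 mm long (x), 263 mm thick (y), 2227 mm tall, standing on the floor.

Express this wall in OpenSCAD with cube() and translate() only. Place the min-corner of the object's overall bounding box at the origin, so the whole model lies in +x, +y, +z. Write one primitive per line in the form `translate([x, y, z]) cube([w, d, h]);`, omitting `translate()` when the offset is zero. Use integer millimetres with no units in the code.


cube([3526, 263, 2227]);


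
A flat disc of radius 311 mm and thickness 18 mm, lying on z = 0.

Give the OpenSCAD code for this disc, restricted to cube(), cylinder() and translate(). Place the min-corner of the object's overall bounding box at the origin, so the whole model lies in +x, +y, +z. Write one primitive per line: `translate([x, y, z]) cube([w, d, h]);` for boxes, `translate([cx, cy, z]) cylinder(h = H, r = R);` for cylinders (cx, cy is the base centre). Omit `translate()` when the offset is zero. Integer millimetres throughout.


translate([311, 311, 0]) cylinder(h = 18, r = 311);


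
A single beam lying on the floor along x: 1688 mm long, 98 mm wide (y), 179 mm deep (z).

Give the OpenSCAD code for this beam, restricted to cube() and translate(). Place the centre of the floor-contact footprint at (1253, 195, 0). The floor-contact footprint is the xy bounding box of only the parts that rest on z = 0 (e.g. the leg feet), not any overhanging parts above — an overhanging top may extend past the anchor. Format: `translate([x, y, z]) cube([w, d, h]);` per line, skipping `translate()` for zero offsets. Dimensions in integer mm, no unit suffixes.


translate([409, 146, 0]) cube([1688, 98, 179]);


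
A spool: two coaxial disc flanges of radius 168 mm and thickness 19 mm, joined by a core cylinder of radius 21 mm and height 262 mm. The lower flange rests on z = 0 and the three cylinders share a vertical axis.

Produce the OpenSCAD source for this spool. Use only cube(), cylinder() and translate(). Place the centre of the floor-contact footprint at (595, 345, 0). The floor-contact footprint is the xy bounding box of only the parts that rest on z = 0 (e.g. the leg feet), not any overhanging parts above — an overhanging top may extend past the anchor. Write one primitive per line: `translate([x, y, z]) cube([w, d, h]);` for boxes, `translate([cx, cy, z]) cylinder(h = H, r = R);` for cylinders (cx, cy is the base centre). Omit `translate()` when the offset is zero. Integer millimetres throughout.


translate([595, 345, 0]) cylinder(h = 19, r = 168);
translate([595, 345, 19]) cylinder(h = 262, r = 21);
translate([595, 345, 281]) cylinder(h = 19, r = 168);


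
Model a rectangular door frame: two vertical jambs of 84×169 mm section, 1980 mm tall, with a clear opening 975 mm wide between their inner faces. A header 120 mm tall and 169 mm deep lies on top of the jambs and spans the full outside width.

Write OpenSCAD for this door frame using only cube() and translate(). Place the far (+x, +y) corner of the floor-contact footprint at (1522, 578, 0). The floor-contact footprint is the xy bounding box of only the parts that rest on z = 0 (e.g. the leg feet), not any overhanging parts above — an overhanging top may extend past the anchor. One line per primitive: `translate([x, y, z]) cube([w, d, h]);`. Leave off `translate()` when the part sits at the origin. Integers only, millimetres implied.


translate([379, 409, 0]) cube([84, 169, 1980]);
translate([1438, 409, 0]) cube([84, 169, 1980]);
translate([379, 409, 1980]) cube([1143, 169, 120]);


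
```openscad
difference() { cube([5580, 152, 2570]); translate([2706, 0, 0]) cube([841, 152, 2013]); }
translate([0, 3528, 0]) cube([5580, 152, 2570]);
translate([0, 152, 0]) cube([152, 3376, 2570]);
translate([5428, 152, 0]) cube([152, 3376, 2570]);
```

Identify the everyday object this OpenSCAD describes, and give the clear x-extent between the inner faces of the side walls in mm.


A single room. The interior width is 5276 mm.

Four walls enclosing a rectangle with a door in the front wall — a room. Outside width 5580 minus two 152 mm walls gives 5276 mm.


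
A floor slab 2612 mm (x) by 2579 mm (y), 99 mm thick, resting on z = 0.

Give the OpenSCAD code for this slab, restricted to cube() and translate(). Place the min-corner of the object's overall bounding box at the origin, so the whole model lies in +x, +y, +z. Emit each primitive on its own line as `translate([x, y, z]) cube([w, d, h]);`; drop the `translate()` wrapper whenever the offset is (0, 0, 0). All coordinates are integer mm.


cube([2612, 2579, 99]);


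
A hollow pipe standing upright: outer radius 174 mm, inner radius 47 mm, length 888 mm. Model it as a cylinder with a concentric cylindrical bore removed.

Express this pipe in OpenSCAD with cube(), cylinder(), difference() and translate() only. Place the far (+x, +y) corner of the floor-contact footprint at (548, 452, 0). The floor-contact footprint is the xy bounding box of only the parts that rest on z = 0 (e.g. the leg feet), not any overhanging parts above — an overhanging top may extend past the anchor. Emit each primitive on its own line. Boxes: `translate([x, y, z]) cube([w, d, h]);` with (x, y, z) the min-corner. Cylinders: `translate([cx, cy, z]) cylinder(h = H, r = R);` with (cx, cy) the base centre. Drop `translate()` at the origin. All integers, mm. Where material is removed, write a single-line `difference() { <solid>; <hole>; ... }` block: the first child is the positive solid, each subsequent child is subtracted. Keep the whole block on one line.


difference() { translate([374, 278, 0]) cylinder(h = 888, r = 174); translate([374, 278, 0]) cylinder(h = 888, r = 47); }


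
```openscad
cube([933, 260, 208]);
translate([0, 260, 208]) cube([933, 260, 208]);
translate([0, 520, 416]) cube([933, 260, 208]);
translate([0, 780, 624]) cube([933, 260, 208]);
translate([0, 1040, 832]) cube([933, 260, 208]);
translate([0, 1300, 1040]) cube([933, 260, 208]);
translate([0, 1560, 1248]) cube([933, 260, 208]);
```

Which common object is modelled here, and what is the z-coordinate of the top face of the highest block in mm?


A staircase. The total rise is 1456 mm.

7 identical blocks, each offset up and back from the previous — a staircase. Each step is 208 mm tall and there are 7 of them, so the total rise is 7 × 208 = 1456 mm.


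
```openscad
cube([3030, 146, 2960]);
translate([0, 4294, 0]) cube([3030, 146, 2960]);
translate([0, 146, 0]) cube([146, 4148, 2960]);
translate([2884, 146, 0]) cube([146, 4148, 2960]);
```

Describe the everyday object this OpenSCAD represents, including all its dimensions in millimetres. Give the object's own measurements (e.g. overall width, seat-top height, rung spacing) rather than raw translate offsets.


The wall frame of a small rectangular building: four walls, each 2960 mm tall and 146 mm thick, enclosing a footprint 3030 mm (x) by 4440 mm (y) outside-to-outside, with no floor or roof. The front and back walls (the −y and +y sides) span the full width; the two side walls fit between them.


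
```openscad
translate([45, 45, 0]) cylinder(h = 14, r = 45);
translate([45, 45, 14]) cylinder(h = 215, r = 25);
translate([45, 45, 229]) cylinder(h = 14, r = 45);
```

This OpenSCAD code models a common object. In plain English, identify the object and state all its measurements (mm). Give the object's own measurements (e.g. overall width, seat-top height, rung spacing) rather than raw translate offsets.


A spool: two coaxial disc flanges of radius 45 mm and thickness 14 mm, joined by a core cylinder of radius 25 mm and height 215 mm. The lower flange rests on z = 0 and the three cylinders share a vertical axis.


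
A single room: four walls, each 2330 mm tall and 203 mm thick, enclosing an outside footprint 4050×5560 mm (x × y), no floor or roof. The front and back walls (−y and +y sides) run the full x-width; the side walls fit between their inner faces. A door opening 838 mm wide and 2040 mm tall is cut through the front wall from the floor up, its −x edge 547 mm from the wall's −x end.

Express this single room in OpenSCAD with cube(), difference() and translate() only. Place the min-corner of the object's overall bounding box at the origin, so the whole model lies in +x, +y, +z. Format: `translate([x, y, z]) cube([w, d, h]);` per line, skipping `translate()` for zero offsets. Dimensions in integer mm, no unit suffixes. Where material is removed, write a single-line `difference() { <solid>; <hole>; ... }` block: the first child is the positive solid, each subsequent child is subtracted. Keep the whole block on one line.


difference() { cube([4050, 203, 2330]); translate([547, 0, 0]) cube([838, 203, 2040]); }
translate([0, 5357, 0]) cube([4050, 203, 2330]);
translate([0, 203, 0]) cube([203, 5154, 2330]);
translate([3847, 203, 0]) cube([203, 5154, 2330]);


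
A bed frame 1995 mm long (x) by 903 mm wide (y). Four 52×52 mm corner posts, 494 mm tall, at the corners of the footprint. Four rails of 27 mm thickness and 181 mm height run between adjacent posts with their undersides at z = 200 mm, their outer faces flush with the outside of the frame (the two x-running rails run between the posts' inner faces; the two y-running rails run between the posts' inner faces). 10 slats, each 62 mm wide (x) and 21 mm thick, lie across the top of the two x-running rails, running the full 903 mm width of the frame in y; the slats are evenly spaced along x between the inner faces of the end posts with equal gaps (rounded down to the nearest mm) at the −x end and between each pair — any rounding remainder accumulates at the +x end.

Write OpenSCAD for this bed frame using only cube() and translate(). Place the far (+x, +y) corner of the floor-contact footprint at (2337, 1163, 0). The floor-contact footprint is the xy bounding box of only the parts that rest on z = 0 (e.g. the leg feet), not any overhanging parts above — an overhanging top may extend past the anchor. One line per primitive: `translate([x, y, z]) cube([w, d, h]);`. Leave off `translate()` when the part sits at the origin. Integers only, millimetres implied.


translate([342, 260, 0]) cube([52, 52, 494]);
translate([342, 1111, 0]) cube([52, 52, 494]);
translate([2285, 260, 0]) cube([52, 52, 494]);
translate([2285, 1111, 0]) cube([52, 52, 494]);
translate([394, 260, 200]) cube([1891, 27, 181]);
translate([394, 1136, 200]) cube([1891, 27, 181]);
translate([342, 312, 200]) cube([27, 799, 181]);
translate([2310, 312, 200]) cube([27, 799, 181]);
translate([509, 260, 381]) cube([62, 903, 21]);
translate([686, 260, 381]) cube([62, 903, 21]);
translate([863, 260, 381]) cube([62, 903, 21]);
translate([1040, 260, 381]) cube([62, 903, 21]);
translate([1217, 260, 381]) cube([62, 903, 21]);
translate([1394, 260, 381]) cube([62, 903, 21]);
translate([1571, 260, 381]) cube([62, 903, 21]);
translate([1748, 260, 381]) cube([62, 903, 21]);
translate([1925, 260, 381]) cube([62, 903, 21]);
translate([2102, 260, 381]) cube([62, 903, 21]);


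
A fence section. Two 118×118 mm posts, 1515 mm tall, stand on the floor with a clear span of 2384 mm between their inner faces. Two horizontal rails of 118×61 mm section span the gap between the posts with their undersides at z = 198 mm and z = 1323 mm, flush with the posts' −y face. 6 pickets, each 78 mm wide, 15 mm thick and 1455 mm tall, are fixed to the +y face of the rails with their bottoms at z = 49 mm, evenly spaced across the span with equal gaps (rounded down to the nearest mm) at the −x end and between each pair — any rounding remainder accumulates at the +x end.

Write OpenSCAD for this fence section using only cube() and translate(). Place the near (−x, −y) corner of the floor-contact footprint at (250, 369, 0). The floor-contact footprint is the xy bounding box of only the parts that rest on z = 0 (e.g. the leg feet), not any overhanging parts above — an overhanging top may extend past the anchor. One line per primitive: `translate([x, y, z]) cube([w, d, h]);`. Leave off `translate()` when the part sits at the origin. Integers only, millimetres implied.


translate([250, 369, 0]) cube([118, 118, 1515]);
translate([2752, 369, 0]) cube([118, 118, 1515]);
translate([368, 369, 198]) cube([2384, 118, 61]);
translate([368, 369, 1323]) cube([2384, 118, 61]);
translate([641, 487, 49]) cube([78, 15, 1455]);
translate([992, 487, 49]) cube([78, 15, 1455]);
translate([1343, 487, 49]) cube([78, 15, 1455]);
translate([1694, 487, 49]) cube([78, 15, 1455]);
translate([2045, 487, 49]) cube([78, 15, 1455]);
translate([2396, 487, 49]) cube([78, 15, 1455]);


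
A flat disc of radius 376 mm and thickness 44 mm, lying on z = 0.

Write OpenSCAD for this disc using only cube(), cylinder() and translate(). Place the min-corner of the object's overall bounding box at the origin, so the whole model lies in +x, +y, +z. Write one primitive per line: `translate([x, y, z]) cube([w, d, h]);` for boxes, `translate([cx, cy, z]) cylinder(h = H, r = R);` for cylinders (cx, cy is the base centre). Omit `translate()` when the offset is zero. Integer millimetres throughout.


translate([376, 376, 0]) cylinder(h = 44, r = 376);


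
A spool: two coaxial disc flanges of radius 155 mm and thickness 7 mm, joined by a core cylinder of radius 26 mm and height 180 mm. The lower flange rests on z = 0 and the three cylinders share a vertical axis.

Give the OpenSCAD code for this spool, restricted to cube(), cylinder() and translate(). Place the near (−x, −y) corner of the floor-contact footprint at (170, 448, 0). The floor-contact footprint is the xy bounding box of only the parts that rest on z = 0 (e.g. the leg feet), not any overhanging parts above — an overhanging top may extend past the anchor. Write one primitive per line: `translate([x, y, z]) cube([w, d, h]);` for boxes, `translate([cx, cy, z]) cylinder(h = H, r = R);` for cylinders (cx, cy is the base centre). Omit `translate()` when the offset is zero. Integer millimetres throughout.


translate([325, 603, 0]) cylinder(h = 7, r = 155);
translate([325, 603, 7]) cylinder(h = 180, r = 26);
translate([325, 603, 187]) cylinder(h = 7, r = 155);


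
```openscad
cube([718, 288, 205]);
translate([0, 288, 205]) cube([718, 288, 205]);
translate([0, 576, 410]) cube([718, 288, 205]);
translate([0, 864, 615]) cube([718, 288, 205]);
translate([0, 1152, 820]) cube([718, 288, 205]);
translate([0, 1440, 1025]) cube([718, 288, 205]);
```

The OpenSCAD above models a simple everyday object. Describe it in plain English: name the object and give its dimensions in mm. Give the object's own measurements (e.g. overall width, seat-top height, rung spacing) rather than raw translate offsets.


A straight staircase of 6 solid steps. Each step is 718 mm wide (x), 288 mm deep (y, the going) and 205 mm tall (the rise). The first step rests on the floor; each subsequent step sits one going further in +y and one rise higher in +z, directly behind and above the previous step with no overlap.


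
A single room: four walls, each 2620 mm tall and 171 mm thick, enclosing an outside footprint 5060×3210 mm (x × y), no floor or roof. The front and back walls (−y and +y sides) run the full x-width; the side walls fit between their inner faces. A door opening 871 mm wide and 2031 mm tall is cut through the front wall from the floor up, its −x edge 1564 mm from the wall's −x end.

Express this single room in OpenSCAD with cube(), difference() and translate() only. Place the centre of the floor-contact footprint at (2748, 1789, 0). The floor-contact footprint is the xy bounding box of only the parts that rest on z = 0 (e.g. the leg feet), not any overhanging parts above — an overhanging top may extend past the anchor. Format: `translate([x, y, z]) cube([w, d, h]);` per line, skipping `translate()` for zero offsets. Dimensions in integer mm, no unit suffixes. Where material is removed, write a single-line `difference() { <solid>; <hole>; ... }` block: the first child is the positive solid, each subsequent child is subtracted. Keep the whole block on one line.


difference() { translate([218, 184, 0]) cube([5060, 171, 2620]); translate([1782, 184, 0]) cube([871, 171, 2031]); }
translate([218, 3223, 0]) cube([5060, 171, 2620]);
translate([218, 355, 0]) cube([171, 2868, 2620]);
translate([5107, 355, 0]) cube([171, 2868, 2620]);
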